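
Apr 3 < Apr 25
True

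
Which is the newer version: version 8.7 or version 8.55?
version 8.55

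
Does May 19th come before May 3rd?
No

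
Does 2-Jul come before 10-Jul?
Yes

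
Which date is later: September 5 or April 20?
September 5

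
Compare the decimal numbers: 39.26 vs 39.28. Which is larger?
39.28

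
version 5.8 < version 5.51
True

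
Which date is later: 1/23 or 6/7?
6/7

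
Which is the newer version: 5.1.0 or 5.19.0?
5.19.0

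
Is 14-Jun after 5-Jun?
Yes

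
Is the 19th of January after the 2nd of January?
Yes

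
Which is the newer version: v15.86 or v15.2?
v15.86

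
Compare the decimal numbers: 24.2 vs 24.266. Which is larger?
24.266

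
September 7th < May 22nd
False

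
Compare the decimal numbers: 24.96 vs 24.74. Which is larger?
24.96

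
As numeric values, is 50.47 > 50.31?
True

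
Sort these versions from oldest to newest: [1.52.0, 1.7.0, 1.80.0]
[1.7.0, 1.52.0, 1.80.0]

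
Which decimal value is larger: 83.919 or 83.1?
83.919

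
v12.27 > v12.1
True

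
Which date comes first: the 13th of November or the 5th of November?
the 5th of November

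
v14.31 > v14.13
True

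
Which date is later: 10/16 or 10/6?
10/16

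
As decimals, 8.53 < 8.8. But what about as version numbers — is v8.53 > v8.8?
True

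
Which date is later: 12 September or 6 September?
12 September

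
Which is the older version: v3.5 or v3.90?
v3.5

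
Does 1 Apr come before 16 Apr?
Yes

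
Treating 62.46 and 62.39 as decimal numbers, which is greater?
62.46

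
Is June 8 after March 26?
Yes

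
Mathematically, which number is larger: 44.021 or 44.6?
44.6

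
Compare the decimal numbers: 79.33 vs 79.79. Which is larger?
79.79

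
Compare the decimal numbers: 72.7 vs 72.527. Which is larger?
72.7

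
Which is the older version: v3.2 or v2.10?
v2.10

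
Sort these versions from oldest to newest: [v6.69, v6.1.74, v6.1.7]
[v6.1.7, v6.1.74, v6.69]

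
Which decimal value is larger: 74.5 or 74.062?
74.5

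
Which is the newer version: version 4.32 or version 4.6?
version 4.32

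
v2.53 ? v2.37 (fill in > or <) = >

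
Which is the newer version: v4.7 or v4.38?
v4.38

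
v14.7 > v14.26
False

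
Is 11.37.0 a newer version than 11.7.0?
Yes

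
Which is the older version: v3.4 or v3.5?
v3.4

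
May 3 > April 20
True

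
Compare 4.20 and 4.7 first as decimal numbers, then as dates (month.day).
As decimals: 4.20 < 4.7. As dates: 4/20 is later than 4/7 (day 20 > day 7).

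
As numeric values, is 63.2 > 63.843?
False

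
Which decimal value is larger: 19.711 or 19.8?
19.8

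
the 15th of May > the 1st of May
True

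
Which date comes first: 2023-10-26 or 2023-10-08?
2023-10-08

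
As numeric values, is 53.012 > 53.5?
False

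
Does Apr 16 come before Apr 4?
No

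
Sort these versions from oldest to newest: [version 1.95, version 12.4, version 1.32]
[version 1.32, version 1.95, version 12.4]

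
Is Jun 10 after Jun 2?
Yes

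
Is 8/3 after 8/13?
No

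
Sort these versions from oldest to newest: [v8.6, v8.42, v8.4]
[v8.4, v8.6, v8.42]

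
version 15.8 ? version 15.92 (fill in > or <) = <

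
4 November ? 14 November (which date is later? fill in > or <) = <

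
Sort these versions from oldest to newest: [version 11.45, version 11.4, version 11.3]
[version 11.3, version 11.4, version 11.45]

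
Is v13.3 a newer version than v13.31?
No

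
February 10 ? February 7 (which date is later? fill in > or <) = >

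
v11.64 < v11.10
False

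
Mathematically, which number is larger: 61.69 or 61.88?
61.88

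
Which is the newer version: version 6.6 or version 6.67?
version 6.67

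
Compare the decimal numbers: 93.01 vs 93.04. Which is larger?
93.04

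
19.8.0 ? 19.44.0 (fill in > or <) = <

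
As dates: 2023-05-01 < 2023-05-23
True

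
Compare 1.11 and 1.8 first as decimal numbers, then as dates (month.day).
As decimals: 1.11 < 1.8. As dates: 1/11 is later than 1/8 (day 11 > day 8).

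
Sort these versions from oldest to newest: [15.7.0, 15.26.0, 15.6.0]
[15.6.0, 15.7.0, 15.26.0]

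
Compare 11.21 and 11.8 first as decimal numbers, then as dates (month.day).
As decimals: 11.21 < 11.8. As dates: 11/21 is later than 11/8 (day 21 > day 8).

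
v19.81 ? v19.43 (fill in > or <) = >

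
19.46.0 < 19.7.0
False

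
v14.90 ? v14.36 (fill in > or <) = >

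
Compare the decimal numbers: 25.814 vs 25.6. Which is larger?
25.814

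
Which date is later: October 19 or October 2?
October 19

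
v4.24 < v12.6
True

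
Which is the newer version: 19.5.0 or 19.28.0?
19.28.0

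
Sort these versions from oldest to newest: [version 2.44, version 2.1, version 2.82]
[version 2.1, version 2.44, version 2.82]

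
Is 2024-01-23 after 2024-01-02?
Yes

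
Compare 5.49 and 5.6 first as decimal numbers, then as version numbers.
As decimals: 5.49 < 5.6. As versions: v5.49 > v5.6 (minor version 49 > 6).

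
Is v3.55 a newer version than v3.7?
Yes. Version numbers are compared segment by segment as integers, not as decimals: minor version 55 > 7, so v3.55 > v3.7 (even though the decimal 3.55 < 3.7).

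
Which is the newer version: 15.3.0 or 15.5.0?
15.5.0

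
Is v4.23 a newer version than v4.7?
Yes. Version numbers are compared segment by segment as integers, not as decimals: minor version 23 > 7, so v4.23 > v4.7 (even though the decimal 4.23 < 4.7).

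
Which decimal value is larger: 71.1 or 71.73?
71.73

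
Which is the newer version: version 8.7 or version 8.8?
version 8.8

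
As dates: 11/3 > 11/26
False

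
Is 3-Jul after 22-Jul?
No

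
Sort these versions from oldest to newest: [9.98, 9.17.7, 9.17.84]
[9.17.7, 9.17.84, 9.98]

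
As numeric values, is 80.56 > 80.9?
False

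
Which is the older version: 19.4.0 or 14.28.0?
14.28.0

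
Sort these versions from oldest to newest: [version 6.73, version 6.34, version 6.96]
[version 6.34, version 6.73, version 6.96]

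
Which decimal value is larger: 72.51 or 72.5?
72.51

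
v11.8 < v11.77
True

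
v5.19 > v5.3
True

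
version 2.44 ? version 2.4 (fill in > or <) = >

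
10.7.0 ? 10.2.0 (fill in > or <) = >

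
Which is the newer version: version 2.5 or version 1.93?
version 2.5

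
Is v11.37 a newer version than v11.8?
Yes. Version numbers are compared segment by segment as integers, not as decimals: minor version 37 > 8, so v11.37 > v11.8 (even though the decimal 11.37 < 11.8).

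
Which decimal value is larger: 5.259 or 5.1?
5.259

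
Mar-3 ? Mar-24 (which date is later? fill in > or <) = <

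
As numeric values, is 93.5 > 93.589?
False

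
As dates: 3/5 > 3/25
False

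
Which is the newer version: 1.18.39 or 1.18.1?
1.18.39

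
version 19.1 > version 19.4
False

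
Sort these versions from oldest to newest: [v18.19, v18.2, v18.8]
[v18.2, v18.8, v18.19]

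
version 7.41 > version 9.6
False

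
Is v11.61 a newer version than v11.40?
Yes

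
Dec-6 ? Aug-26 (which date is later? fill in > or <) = >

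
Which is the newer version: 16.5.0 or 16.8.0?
16.8.0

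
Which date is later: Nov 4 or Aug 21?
Nov 4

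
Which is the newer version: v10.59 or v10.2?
v10.59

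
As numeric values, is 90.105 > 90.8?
False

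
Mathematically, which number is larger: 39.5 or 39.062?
39.5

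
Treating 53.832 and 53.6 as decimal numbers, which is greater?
53.832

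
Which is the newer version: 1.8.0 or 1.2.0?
1.8.0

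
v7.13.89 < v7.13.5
False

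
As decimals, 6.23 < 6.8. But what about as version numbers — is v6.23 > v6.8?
True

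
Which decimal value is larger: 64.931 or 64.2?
64.931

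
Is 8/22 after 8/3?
Yes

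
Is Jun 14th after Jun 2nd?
Yes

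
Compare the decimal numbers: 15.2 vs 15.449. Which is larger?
15.449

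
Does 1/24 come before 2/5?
Yes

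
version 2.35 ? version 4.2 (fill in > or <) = <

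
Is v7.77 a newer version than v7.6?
Yes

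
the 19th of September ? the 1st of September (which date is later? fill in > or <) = >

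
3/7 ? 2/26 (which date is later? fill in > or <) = >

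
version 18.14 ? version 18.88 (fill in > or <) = <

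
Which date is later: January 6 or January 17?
January 17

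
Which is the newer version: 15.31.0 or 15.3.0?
15.31.0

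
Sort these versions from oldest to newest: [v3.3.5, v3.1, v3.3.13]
[v3.1, v3.3.5, v3.3.13]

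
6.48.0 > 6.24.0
True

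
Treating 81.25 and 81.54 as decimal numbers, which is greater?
81.54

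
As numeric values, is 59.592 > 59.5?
True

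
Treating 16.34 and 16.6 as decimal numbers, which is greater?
16.6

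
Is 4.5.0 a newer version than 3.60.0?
Yes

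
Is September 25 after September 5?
Yes. Day 25 comes after day 5 in September — this is a date comparison, not a decimal one (the decimal 9.25 would be smaller than 9.5).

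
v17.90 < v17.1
False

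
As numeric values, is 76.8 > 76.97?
False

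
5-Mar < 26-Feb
False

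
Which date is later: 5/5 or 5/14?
5/14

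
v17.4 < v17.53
True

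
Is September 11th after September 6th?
Yes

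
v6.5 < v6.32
True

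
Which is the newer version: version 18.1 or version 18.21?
version 18.21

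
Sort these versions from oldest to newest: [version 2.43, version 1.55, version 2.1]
[version 1.55, version 2.1, version 2.43]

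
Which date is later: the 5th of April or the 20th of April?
the 20th of April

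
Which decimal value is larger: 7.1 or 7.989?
7.989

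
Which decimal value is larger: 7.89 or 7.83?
7.89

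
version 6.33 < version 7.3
True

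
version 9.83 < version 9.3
False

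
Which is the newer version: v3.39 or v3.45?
v3.45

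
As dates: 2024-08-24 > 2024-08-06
True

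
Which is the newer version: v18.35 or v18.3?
v18.35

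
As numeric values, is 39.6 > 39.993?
False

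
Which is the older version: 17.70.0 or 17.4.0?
17.4.0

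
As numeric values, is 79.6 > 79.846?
False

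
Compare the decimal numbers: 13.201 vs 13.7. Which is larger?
13.7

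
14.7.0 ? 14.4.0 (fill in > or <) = >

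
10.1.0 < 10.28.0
True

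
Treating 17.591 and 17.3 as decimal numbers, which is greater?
17.591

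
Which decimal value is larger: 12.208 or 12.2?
12.208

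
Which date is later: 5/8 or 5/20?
5/20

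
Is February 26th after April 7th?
No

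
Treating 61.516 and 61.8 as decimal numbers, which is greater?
61.8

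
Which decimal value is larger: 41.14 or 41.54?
41.54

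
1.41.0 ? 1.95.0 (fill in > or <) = <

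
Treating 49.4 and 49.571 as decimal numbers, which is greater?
49.571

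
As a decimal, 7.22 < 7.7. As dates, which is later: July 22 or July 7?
July 22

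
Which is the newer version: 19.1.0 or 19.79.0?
19.79.0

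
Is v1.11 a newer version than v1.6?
Yes. Version numbers are compared segment by segment as integers, not as decimals: minor version 11 > 6, so v1.11 > v1.6 (even though the decimal 1.11 < 1.6).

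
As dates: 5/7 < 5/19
True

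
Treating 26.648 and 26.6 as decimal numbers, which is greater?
26.648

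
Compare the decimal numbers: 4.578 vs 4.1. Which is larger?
4.578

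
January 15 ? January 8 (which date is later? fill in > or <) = >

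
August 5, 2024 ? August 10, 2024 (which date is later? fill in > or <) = <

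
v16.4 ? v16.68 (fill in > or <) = <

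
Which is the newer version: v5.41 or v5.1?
v5.41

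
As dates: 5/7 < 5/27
True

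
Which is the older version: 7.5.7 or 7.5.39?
7.5.7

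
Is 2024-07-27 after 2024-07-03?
Yes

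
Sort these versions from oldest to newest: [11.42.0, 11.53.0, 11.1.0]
[11.1.0, 11.42.0, 11.53.0]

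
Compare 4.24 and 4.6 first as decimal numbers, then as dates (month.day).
As decimals: 4.24 < 4.6. As dates: 4/24 is later than 4/6 (day 24 > day 6).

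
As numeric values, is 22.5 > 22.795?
False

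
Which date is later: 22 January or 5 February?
5 February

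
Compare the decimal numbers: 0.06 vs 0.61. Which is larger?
0.61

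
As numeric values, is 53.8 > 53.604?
True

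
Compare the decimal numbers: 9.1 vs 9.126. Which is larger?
9.126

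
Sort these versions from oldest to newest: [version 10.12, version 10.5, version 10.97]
[version 10.5, version 10.12, version 10.97]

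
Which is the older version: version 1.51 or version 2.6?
version 1.51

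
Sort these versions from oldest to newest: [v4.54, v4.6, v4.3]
[v4.3, v4.6, v4.54]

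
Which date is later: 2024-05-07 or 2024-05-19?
2024-05-19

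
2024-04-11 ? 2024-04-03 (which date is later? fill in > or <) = >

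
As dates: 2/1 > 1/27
True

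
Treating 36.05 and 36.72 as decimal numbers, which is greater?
36.72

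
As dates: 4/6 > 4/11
False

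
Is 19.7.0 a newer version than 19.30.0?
No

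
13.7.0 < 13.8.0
True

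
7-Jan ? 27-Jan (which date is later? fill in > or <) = <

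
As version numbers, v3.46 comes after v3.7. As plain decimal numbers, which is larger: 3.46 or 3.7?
3.7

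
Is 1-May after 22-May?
No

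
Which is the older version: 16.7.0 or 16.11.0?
16.7.0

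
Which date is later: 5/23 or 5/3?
5/23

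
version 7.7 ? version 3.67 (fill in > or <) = >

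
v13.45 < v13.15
False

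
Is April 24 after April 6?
Yes. Day 24 comes after day 6 in April — this is a date comparison, not a decimal one (the decimal 4.24 would be smaller than 4.6).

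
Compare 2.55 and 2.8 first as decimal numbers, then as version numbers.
As decimals: 2.55 < 2.8. As versions: v2.55 > v2.8 (minor version 55 > 8).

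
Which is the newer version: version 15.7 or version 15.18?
version 15.18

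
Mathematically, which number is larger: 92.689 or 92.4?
92.689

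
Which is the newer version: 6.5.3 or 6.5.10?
6.5.10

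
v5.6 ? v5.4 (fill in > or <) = >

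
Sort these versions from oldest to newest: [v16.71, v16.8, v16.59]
[v16.8, v16.59, v16.71]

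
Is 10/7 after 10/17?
No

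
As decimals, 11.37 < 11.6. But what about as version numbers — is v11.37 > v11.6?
True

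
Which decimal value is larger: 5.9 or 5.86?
5.9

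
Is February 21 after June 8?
No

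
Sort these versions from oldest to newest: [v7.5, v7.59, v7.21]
[v7.5, v7.21, v7.59]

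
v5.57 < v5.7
False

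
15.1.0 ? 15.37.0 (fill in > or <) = <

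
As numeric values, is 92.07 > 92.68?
False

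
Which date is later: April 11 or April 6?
April 11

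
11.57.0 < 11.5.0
False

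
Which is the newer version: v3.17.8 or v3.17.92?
v3.17.92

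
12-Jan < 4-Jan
False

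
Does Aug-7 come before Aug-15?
Yes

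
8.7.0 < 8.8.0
True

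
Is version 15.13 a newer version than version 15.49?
No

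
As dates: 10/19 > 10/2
True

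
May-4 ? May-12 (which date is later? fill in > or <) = <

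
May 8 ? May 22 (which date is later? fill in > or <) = <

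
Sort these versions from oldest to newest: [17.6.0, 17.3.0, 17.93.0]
[17.3.0, 17.6.0, 17.93.0]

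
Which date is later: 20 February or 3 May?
3 May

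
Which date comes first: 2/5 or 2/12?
2/5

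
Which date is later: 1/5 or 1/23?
1/23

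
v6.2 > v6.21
False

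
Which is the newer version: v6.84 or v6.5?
v6.84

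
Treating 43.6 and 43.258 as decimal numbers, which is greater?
43.6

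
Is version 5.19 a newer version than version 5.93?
No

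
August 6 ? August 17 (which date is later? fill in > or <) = <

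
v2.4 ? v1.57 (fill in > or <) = >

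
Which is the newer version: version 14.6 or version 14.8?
version 14.8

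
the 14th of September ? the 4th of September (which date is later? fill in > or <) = >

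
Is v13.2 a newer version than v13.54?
No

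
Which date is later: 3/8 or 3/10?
3/10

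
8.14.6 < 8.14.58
True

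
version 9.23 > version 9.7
True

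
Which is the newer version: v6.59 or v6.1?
v6.59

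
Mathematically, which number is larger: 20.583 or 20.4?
20.583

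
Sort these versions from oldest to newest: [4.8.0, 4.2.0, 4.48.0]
[4.2.0, 4.8.0, 4.48.0]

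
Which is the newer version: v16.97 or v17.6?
v17.6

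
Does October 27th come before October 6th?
No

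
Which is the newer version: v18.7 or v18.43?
v18.43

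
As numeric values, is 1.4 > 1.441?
False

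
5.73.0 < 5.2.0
False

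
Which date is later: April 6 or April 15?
April 15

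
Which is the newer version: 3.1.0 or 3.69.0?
3.69.0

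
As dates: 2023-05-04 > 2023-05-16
False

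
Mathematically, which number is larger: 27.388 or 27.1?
27.388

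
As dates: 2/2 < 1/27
False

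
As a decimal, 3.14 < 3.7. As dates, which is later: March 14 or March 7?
March 14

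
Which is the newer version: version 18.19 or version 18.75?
version 18.75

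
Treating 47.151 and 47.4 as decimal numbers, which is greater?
47.4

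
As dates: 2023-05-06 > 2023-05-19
False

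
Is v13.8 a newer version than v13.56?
No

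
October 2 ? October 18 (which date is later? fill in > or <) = <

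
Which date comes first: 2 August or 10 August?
2 August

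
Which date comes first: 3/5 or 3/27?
3/5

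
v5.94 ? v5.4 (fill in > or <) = >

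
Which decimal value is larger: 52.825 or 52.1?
52.825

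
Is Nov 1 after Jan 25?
Yes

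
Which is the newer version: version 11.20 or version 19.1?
version 19.1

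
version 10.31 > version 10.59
False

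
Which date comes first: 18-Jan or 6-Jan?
6-Jan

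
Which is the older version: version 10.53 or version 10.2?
version 10.2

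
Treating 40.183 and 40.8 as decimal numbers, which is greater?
40.8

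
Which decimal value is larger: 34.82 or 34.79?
34.82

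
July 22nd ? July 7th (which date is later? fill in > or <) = >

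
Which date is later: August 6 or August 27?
August 27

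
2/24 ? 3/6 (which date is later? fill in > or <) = <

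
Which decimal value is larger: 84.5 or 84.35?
84.5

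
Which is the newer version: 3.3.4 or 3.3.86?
3.3.86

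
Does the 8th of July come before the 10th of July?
Yes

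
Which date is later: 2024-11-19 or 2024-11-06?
2024-11-19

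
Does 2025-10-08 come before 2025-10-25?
Yes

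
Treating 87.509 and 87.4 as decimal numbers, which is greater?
87.509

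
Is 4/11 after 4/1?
Yes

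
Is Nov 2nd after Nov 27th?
No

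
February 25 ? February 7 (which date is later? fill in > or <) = >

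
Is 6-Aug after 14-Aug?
No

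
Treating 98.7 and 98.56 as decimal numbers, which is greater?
98.7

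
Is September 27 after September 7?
Yes. Day 27 comes after day 7 in September — this is a date comparison, not a decimal one (the decimal 9.27 would be smaller than 9.7).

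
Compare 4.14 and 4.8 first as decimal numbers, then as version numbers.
As decimals: 4.14 < 4.8. As versions: v4.14 > v4.8 (minor version 14 > 8).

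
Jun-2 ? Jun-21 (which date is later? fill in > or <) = <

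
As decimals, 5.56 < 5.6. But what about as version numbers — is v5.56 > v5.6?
True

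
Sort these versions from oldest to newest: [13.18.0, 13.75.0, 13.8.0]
[13.8.0, 13.18.0, 13.75.0]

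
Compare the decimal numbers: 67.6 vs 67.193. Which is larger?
67.6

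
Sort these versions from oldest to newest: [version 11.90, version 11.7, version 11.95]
[version 11.7, version 11.90, version 11.95]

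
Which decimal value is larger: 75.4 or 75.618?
75.618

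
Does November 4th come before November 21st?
Yes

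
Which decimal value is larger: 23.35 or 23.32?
23.35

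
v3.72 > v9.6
False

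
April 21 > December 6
False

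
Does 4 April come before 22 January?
No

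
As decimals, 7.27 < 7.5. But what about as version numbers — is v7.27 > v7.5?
True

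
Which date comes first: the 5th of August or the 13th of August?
the 5th of August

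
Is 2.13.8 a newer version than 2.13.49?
No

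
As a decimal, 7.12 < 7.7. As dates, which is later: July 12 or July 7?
July 12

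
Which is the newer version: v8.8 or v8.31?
v8.31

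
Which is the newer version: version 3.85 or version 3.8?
version 3.85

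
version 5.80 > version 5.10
True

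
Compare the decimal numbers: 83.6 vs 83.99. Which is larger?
83.99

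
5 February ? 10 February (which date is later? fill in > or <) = <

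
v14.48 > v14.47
True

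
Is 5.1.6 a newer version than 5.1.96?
No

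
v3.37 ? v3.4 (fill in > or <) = >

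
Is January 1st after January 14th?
No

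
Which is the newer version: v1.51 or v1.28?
v1.51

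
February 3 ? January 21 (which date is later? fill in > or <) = >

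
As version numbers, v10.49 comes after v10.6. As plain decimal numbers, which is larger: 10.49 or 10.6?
10.6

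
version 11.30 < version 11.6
False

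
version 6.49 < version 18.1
True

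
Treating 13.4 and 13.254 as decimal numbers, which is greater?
13.4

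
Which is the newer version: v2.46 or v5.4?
v5.4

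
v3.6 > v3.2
True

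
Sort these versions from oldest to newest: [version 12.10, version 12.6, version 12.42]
[version 12.6, version 12.10, version 12.42]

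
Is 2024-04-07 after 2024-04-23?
No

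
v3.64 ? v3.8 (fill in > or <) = >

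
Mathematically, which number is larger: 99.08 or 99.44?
99.44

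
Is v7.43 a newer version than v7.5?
Yes. Version numbers are compared segment by segment as integers, not as decimals: minor version 43 > 5, so v7.43 > v7.5 (even though the decimal 7.43 < 7.5).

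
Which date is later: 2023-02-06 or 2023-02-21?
2023-02-21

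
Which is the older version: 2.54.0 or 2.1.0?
2.1.0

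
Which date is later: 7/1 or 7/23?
7/23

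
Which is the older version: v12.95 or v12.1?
v12.1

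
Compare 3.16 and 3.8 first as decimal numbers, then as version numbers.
As decimals: 3.16 < 3.8. As versions: v3.16 > v3.8 (minor version 16 > 8).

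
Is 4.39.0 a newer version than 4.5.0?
Yes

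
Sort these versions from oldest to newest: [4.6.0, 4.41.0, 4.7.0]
[4.6.0, 4.7.0, 4.41.0]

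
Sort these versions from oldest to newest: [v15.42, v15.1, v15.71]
[v15.1, v15.42, v15.71]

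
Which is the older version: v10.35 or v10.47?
v10.35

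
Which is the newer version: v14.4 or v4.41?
v14.4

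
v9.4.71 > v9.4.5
True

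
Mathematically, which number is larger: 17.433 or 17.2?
17.433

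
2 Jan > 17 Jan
False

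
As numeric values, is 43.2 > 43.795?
False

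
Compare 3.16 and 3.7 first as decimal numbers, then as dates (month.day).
As decimals: 3.16 < 3.7. As dates: 3/16 is later than 3/7 (day 16 > day 7).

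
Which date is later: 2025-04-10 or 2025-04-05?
2025-04-10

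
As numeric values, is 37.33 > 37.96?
False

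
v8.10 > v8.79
False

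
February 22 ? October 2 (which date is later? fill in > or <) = <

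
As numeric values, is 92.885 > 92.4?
True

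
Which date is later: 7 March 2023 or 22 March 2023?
22 March 2023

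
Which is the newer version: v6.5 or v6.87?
v6.87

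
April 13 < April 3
False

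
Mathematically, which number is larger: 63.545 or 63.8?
63.8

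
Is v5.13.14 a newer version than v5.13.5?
Yes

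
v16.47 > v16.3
True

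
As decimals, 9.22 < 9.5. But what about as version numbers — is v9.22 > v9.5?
True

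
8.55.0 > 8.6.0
True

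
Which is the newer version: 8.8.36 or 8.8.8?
8.8.36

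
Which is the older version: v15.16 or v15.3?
v15.3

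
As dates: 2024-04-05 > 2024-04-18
False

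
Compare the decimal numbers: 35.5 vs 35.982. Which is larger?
35.982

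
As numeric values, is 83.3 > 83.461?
False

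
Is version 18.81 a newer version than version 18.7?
Yes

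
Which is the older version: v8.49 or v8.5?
v8.5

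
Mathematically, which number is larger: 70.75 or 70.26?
70.75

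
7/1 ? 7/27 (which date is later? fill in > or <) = <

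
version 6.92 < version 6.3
False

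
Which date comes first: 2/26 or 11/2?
2/26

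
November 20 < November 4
False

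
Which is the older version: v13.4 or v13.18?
v13.4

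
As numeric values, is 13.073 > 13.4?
False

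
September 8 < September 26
True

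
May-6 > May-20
False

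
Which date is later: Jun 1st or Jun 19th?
Jun 19th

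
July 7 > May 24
True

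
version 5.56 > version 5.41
True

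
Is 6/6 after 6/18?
No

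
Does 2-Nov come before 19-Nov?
Yes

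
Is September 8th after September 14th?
No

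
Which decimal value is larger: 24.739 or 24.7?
24.739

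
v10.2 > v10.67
False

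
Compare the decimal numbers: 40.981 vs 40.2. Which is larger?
40.981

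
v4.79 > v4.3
True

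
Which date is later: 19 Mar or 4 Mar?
19 Mar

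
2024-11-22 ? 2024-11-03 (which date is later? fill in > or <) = >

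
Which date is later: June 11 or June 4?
June 11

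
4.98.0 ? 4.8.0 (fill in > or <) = >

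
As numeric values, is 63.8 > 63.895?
False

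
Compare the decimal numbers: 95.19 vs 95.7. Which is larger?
95.7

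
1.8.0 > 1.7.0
True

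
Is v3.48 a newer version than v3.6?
Yes. Version numbers are compared segment by segment as integers, not as decimals: minor version 48 > 6, so v3.48 > v3.6 (even though the decimal 3.48 < 3.6).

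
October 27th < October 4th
False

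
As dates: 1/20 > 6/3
False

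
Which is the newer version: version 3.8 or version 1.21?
version 3.8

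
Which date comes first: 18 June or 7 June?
7 June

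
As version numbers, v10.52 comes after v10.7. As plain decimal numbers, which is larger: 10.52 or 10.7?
10.7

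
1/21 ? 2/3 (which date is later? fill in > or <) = <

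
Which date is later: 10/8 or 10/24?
10/24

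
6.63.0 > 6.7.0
True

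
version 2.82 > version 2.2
True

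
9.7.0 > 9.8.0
False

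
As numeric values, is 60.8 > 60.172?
True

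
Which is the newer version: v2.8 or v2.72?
v2.72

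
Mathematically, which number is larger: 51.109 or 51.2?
51.2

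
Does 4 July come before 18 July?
Yes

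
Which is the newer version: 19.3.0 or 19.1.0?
19.3.0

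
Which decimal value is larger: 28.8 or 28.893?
28.893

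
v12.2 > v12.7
False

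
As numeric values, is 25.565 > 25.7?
False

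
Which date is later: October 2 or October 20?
October 20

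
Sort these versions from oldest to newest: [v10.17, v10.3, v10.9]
[v10.3, v10.9, v10.17]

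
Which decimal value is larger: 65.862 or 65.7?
65.862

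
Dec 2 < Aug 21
False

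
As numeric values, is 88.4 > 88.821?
False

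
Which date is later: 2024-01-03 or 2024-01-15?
2024-01-15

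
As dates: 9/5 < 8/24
False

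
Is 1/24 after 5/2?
No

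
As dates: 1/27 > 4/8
False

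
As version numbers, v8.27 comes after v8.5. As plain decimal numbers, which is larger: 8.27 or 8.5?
8.5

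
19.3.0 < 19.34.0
True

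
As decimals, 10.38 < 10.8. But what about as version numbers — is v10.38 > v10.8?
True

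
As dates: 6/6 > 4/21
True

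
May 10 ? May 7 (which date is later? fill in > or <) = >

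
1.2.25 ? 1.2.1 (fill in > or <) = >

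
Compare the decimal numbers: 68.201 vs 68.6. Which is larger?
68.6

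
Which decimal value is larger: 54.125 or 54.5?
54.5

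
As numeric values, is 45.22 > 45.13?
True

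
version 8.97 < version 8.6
False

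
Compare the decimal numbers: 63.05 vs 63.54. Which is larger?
63.54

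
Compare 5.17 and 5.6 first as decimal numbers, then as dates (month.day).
As decimals: 5.17 < 5.6. As dates: 5/17 is later than 5/6 (day 17 > day 6).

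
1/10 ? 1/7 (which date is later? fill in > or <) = >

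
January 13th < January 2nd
False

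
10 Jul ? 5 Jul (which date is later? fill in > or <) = >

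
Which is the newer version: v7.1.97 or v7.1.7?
v7.1.97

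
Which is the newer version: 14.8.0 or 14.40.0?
14.40.0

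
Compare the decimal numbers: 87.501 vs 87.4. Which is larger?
87.501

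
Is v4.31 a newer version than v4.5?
Yes. Version numbers are compared segment by segment as integers, not as decimals: minor version 31 > 5, so v4.31 > v4.5 (even though the decimal 4.31 < 4.5).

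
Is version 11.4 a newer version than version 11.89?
No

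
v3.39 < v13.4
True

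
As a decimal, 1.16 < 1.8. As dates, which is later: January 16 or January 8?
January 16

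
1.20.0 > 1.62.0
False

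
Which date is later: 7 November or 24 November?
24 November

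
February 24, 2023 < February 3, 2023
False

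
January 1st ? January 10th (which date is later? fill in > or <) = <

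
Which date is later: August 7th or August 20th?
August 20th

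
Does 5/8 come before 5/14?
Yes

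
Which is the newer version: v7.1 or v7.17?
v7.17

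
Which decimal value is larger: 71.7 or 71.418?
71.7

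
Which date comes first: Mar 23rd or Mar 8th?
Mar 8th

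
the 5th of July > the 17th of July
False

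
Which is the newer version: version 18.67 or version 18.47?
version 18.67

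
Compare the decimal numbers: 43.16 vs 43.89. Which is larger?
43.89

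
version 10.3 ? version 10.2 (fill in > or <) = >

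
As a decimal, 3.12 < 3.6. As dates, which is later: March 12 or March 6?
March 12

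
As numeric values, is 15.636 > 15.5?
True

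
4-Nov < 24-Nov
True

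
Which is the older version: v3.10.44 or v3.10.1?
v3.10.1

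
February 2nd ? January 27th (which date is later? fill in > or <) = >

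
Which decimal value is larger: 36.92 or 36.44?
36.92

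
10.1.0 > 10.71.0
False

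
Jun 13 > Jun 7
True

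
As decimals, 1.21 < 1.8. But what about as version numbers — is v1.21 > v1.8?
True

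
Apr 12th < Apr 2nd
False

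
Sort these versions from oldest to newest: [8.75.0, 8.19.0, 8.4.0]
[8.4.0, 8.19.0, 8.75.0]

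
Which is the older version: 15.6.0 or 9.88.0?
9.88.0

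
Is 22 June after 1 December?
No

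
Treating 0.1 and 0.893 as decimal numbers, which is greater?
0.893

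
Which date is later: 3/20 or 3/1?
3/20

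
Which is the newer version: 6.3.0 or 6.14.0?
6.14.0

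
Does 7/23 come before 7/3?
No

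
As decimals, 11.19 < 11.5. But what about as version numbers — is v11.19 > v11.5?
True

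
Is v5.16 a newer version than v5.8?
Yes. Version numbers are compared segment by segment as integers, not as decimals: minor version 16 > 8, so v5.16 > v5.8 (even though the decimal 5.16 < 5.8).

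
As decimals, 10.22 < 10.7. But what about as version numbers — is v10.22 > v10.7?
True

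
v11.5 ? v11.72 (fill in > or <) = <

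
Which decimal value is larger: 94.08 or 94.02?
94.08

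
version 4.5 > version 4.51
False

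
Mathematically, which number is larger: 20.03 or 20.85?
20.85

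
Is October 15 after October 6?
Yes. Day 15 comes after day 6 in October — this is a date comparison, not a decimal one (the decimal 10.15 would be smaller than 10.6).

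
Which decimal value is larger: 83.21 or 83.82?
83.82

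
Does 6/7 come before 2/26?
No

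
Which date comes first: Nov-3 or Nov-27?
Nov-3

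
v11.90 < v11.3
False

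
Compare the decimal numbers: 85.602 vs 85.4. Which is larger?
85.602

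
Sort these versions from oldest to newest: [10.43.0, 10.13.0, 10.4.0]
[10.4.0, 10.13.0, 10.43.0]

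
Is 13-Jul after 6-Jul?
Yes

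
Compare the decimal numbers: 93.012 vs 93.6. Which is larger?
93.6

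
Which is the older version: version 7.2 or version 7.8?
version 7.2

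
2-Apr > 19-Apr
False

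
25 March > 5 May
False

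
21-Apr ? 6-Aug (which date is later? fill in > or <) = <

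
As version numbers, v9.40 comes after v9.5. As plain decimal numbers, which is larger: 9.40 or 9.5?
9.5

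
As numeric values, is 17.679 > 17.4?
True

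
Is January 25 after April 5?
No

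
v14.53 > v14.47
True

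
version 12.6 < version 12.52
True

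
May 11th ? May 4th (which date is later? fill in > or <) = >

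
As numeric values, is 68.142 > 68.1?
True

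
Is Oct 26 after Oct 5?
Yes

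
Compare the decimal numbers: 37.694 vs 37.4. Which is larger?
37.694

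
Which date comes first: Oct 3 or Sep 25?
Sep 25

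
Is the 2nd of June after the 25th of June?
No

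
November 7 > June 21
True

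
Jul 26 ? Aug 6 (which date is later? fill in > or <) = <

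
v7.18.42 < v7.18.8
False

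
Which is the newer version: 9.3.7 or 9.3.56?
9.3.56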